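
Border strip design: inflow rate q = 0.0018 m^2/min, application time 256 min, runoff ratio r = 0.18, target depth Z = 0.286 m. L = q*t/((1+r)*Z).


L = q*t/((1+r)*Z)
L = 0.0018*256/((1+0.18)*0.286)
L = 0.4608/0.33748

1.3654 m


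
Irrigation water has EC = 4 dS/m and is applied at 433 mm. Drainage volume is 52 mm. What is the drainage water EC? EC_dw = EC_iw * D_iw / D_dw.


EC_dw = EC_iw * D_iw / D_dw
EC_dw = 4 * 433 / 52
EC_dw = 1732 / 52

33.3077 dS/m


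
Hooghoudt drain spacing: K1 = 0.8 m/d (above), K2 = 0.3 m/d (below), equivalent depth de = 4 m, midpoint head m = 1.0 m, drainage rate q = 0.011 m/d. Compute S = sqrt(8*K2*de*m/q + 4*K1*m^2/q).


S^2 = 8*K2*de*m/q + 4*K1*m^2/q
S^2 = 8*0.3*4*1.0/0.011 + 4*0.8*1.0^2/0.011
S = sqrt(1163.6364)

34.1121 m


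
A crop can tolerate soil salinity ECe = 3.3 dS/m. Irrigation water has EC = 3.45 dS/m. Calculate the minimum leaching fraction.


LR = ECiw / (5*ECe - ECiw)
LR = 3.45 / (5*3.3 - 3.45)
LR = 3.45 / 13.0500

0.2644


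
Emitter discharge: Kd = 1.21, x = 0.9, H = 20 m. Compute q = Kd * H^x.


q = Kd * H^x = 1.21 * 20^0.9 = 1.21 * 14.822689

17.9355 L/h


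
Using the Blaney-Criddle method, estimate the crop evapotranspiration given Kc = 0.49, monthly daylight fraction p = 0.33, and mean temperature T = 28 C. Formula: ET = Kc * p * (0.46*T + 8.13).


ET = Kc * p * (0.46*T + 8.13)
ET = 0.49 * 0.33 * (0.46*28 + 8.13)
ET = 0.49 * 0.33 * 21.0100

3.3973 mm/day


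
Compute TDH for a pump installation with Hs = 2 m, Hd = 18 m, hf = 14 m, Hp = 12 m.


TDH = Hs + Hd + hf + Hp = 2 + 18 + 14 + 12 = 46

46 m


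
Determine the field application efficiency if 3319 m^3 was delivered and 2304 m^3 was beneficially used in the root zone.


Ea = V_root / V_field * 100 = 2304 / 3319 * 100 = 69.4185%

69.4185 %


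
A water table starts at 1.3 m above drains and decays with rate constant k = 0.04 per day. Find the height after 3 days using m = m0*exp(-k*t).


m = m0 * exp(-k*t)
m = 1.3 * exp(-0.04 * 3)
m = 1.3 * exp(-0.1200)

1.1530 m


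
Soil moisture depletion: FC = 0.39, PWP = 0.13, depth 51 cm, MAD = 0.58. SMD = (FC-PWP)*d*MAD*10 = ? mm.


SMD = (FC - PWP) * d * MAD * 10
SMD = (0.39 - 0.13) * 51 * 0.58 * 10
SMD = 0.2600 * 51 * 0.58 * 10

76.9080 mm


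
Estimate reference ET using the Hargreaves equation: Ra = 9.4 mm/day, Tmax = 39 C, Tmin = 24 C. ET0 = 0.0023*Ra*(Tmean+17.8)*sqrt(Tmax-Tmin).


Tmean = (Tmax + Tmin)/2 = (39 + 24)/2 = 31.5
ET0 = 0.0023 * 9.4 * (31.5 + 17.8) * sqrt(39 - 24)
ET0 = 0.0023 * 9.4 * 49.3 * 3.872983

4.1281 mm/day


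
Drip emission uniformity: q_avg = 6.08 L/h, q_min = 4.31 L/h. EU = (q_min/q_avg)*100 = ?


EU = (q_min/q_avg)*100 = (4.31/6.08)*100 = 70.8882%

70.8882 %


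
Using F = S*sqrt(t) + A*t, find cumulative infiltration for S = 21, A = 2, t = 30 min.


F = S*sqrt(t) + A*t
F = 21*sqrt(30) + 2*30
F = 21*5.477226 + 60

175.0217 mm


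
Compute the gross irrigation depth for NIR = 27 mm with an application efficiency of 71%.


Ea = 71% = 0.71
GID = NIR / Ea = 27 / 0.71 = 38.0282 mm

38.0282 mm


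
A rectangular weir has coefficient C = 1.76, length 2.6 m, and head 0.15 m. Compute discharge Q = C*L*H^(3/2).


Q = C * L * H^(3/2) = 1.76 * 2.6 * 0.15^1.5 = 1.76 * 2.6 * 0.058095

0.2658 m^3/s


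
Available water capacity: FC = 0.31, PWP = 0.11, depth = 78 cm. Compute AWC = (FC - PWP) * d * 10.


AWC = (FC - PWP) * d * 10
AWC = (0.31 - 0.11) * 78 * 10
AWC = 0.2000 * 78 * 10

156.0000 mm


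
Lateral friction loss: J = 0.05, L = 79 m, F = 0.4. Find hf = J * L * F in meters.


hf = J * L * F = 0.05 * 79 * 0.4 = 1.5800 m

1.5800 m


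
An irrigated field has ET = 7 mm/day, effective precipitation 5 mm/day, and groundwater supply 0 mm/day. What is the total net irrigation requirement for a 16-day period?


Daily deficit = ET - Pe - GW = 7 - 5 - 0 = 2 mm/day
NIR = 2 * 16 = 32 mm

32.0000 mm


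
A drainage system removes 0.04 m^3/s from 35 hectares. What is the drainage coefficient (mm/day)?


DC = Q * 86400 / (A * 10000) * 1000
DC = 0.04 * 86400 / (35 * 10000) * 1000
DC = 3456000.0000 / 350000

9.8743 mm/day


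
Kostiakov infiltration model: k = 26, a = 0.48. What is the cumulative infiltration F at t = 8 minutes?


F = k * t^a = 26 * 8^0.48
F = 26 * 2.713209

70.5434 mm


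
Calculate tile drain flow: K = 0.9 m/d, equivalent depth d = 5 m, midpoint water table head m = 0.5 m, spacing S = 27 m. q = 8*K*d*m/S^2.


q = 8*K*d*m/S^2
q = 8*0.9*5*0.5/27^2
q = 18.0000 / 729

0.0247 m/d


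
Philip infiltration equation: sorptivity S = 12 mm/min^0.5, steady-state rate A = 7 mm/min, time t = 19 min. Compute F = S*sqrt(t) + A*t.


F = S*sqrt(t) + A*t
F = 12*sqrt(19) + 7*19
F = 12*4.358899 + 133

185.3068 mm


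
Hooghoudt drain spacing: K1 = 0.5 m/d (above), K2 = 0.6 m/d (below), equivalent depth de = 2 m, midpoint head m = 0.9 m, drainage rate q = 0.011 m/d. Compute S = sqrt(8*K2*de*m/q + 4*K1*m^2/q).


S^2 = 8*K2*de*m/q + 4*K1*m^2/q
S^2 = 8*0.6*2*0.9/0.011 + 4*0.5*0.9^2/0.011
S = sqrt(932.7273)

30.5406 m


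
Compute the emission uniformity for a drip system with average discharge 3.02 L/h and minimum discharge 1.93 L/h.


EU = (q_min/q_avg)*100 = (1.93/3.02)*100 = 63.9073%

63.9073 %


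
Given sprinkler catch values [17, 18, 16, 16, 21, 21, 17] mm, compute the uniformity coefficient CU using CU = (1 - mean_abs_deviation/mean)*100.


mean = 18.000000 mm
MAD = 1.714286 mm
CU = (1 - 1.714286/18.000000)*100

90.4762 %


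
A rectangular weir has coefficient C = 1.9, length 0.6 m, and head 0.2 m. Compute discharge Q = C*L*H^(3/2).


Q = C * L * H^(3/2) = 1.9 * 0.6 * 0.2^1.5 = 1.9 * 0.6 * 0.089443

0.1020 m^3/s


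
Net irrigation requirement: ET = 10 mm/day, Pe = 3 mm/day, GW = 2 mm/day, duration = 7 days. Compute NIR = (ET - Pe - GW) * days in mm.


Daily deficit = ET - Pe - GW = 10 - 3 - 2 = 5 mm/day
NIR = 5 * 7 = 35 mm

35.0000 mm


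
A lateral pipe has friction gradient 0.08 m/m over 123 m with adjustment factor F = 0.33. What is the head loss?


hf = J * L * F = 0.08 * 123 * 0.33 = 3.2472 m

3.2472 m


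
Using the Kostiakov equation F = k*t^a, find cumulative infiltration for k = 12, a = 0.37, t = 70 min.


F = k * t^a = 12 * 70^0.37
F = 12 * 4.815998

57.7920 mm


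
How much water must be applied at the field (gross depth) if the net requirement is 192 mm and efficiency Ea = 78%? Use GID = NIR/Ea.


Ea = 78% = 0.78
GID = NIR / Ea = 192 / 0.78 = 246.1538 mm

246.1538 mm


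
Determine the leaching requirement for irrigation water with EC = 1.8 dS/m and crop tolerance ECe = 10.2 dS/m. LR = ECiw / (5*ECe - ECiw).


LR = ECiw / (5*ECe - ECiw)
LR = 1.8 / (5*10.2 - 1.8)
LR = 1.8 / 49.2000

0.0366


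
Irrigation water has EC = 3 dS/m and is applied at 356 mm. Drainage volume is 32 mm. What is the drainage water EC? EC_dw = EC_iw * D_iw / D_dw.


EC_dw = EC_iw * D_iw / D_dw
EC_dw = 3 * 356 / 32
EC_dw = 1068 / 32

33.3750 dS/m


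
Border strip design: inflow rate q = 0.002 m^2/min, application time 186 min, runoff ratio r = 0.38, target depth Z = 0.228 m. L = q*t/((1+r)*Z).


L = q*t/((1+r)*Z)
L = 0.002*186/((1+0.38)*0.228)
L = 0.372/0.31464

1.1823 m


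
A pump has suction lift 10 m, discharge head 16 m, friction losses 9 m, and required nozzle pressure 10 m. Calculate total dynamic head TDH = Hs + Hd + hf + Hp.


TDH = Hs + Hd + hf + Hp = 10 + 16 + 9 + 10 = 45

45 m


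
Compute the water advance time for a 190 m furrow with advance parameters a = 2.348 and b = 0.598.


t = (L/a)^(1/b)
t = (190/2.348)^(1/0.598)
t = 80.919932^(1/0.598)

1551.4160 min


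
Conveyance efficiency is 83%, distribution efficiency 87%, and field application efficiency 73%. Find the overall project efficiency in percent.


Ec = 0.83, Eb = 0.87, Ea = 0.73
E = 0.83 * 0.87 * 0.73 * 100 = 52.7133%

52.7133 %


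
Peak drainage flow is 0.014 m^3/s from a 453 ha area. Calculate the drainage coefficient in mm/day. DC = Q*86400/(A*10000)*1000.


DC = Q * 86400 / (A * 10000) * 1000
DC = 0.014 * 86400 / (453 * 10000) * 1000
DC = 1209600.0000 / 4530000

0.2670 mm/day


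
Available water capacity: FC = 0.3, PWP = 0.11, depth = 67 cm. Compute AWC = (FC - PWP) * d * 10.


AWC = (FC - PWP) * d * 10
AWC = (0.3 - 0.11) * 67 * 10
AWC = 0.1900 * 67 * 10

127.3000 mm


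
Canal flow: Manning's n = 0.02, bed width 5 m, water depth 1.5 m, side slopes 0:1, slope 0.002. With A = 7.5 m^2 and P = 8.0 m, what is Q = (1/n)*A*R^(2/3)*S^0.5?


R = A/P = 7.5/8.0 = 0.937500
Q = (1/0.02) * 7.5 * 0.937500^(2/3) * 0.002^0.5

16.0642 m^3/s


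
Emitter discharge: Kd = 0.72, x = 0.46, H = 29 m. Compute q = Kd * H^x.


q = Kd * H^x = 0.72 * 29^0.46 = 0.72 * 4.706554

3.3887 L/h


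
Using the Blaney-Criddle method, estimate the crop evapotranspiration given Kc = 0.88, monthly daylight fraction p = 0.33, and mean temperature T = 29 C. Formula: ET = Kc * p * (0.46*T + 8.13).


ET = Kc * p * (0.46*T + 8.13)
ET = 0.88 * 0.33 * (0.46*29 + 8.13)
ET = 0.88 * 0.33 * 21.4700

6.2349 mm/day


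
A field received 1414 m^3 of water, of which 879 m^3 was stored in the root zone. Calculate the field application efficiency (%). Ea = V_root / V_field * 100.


Ea = V_root / V_field * 100 = 879 / 1414 * 100 = 62.1641%

62.1641 %


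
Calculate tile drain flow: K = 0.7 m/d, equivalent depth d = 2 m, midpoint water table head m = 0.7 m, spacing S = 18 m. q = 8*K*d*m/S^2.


q = 8*K*d*m/S^2
q = 8*0.7*2*0.7/18^2
q = 7.8400 / 324

0.0242 m/d


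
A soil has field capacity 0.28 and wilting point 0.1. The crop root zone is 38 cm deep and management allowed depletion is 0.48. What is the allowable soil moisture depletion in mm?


SMD = (FC - PWP) * d * MAD * 10
SMD = (0.28 - 0.1) * 38 * 0.48 * 10
SMD = 0.1800 * 38 * 0.48 * 10

32.8320 mm


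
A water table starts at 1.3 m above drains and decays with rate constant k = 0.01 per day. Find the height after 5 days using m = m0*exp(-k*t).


m = m0 * exp(-k*t)
m = 1.3 * exp(-0.01 * 5)
m = 1.3 * exp(-0.0500)

1.2366 m


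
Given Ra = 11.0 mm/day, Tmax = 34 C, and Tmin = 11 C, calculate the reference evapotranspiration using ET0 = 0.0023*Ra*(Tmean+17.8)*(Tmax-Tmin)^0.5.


Tmean = (Tmax + Tmin)/2 = (34 + 11)/2 = 22.5
ET0 = 0.0023 * 11.0 * (22.5 + 17.8) * sqrt(34 - 11)
ET0 = 0.0023 * 11.0 * 40.3 * 4.795832

4.8898 mm/day


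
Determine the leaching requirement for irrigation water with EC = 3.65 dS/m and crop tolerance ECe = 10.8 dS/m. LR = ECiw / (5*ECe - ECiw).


LR = ECiw / (5*ECe - ECiw)
LR = 3.65 / (5*10.8 - 3.65)
LR = 3.65 / 50.3500

0.0725


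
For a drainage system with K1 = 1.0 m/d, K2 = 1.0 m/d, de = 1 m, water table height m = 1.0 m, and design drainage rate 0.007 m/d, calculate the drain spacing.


S^2 = 8*K2*de*m/q + 4*K1*m^2/q
S^2 = 8*1.0*1*1.0/0.007 + 4*1.0*1.0^2/0.007
S = sqrt(1714.2857)

41.4039 m


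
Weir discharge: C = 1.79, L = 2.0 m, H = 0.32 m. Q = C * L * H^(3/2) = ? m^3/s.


Q = C * L * H^(3/2) = 1.79 * 2.0 * 0.32^1.5 = 1.79 * 2.0 * 0.181019

0.6480 m^3/s


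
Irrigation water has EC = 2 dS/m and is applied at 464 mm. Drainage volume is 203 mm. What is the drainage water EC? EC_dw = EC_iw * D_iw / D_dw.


EC_dw = EC_iw * D_iw / D_dw
EC_dw = 2 * 464 / 203
EC_dw = 928 / 203

4.5714 dS/m


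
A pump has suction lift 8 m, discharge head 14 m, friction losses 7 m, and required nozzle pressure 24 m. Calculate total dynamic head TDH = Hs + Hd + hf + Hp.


TDH = Hs + Hd + hf + Hp = 8 + 14 + 7 + 24 = 53

53 m


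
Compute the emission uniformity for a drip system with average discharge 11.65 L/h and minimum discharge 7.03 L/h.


EU = (q_min/q_avg)*100 = (7.03/11.65)*100 = 60.3433%

60.3433 %


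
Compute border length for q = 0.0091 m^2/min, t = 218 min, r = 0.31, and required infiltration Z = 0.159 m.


L = q*t/((1+r)*Z)
L = 0.0091*218/((1+0.31)*0.159)
L = 1.9838/0.20829

9.5242 m


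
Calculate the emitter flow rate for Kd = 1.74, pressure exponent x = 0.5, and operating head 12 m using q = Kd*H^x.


q = Kd * H^x = 1.74 * 12^0.5 = 1.74 * 3.464102

6.0275 L/h


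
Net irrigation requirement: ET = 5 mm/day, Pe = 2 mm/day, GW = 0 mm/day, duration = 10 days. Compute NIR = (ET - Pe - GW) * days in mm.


Daily deficit = ET - Pe - GW = 5 - 2 - 0 = 3 mm/day
NIR = 3 * 10 = 30 mm

30.0000 mm


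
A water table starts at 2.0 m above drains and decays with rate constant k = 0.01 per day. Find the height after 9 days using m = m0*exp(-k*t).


m = m0 * exp(-k*t)
m = 2.0 * exp(-0.01 * 9)
m = 2.0 * exp(-0.0900)

1.8279 m


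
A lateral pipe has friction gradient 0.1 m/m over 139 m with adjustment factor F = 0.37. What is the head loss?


hf = J * L * F = 0.1 * 139 * 0.37 = 5.1430 m

5.1430 m


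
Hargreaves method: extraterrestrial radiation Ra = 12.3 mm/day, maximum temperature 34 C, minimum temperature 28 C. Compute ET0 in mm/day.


Tmean = (Tmax + Tmin)/2 = (34 + 28)/2 = 31.0
ET0 = 0.0023 * 12.3 * (31.0 + 17.8) * sqrt(34 - 28)
ET0 = 0.0023 * 12.3 * 48.8 * 2.449490

3.3816 mm/day


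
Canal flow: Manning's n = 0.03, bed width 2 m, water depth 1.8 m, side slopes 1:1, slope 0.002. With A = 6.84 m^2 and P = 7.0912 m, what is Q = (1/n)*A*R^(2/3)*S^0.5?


R = A/P = 6.84/7.0912 = 0.964576
Q = (1/0.03) * 6.84 * 0.964576^(2/3) * 0.002^0.5

9.9542 m^3/s


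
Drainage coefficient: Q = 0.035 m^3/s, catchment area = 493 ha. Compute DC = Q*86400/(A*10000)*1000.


DC = Q * 86400 / (A * 10000) * 1000
DC = 0.035 * 86400 / (493 * 10000) * 1000
DC = 3024000.0000 / 4930000

0.6134 mm/day


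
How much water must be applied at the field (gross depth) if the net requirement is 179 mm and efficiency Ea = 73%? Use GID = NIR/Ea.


Ea = 73% = 0.73
GID = NIR / Ea = 179 / 0.73 = 245.2055 mm

245.2055 mm


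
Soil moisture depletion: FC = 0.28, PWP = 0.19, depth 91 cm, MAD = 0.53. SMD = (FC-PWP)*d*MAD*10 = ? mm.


SMD = (FC - PWP) * d * MAD * 10
SMD = (0.28 - 0.19) * 91 * 0.53 * 10
SMD = 0.0900 * 91 * 0.53 * 10

43.4070 mm


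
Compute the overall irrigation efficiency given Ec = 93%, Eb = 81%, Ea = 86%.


Ec = 0.93, Eb = 0.81, Ea = 0.86
E = 0.93 * 0.81 * 0.86 * 100 = 64.7838%

64.7838 %


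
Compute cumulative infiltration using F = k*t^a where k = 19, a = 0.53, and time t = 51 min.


F = k * t^a = 19 * 51^0.53
F = 19 * 8.035487

152.6743 mm


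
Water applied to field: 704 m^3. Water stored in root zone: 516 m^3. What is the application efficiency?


Ea = V_root / V_field * 100 = 516 / 704 * 100 = 73.2955%

73.2955 %


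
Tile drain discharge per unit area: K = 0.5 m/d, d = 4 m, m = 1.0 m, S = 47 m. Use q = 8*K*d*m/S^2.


q = 8*K*d*m/S^2
q = 8*0.5*4*1.0/47^2
q = 16.0000 / 2209

0.0072 m/d


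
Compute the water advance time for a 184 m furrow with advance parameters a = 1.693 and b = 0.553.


t = (L/a)^(1/b)
t = (184/1.693)^(1/0.553)
t = 108.682812^(1/0.553)

4808.6911 min


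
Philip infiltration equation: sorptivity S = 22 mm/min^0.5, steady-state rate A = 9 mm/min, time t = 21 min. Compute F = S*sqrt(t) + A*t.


F = S*sqrt(t) + A*t
F = 22*sqrt(21) + 9*21
F = 22*4.582576 + 189

289.8167 mm


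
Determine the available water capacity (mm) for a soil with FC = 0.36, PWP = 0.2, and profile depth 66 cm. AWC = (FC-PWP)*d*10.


AWC = (FC - PWP) * d * 10
AWC = (0.36 - 0.2) * 66 * 10
AWC = 0.1600 * 66 * 10

105.6000 mm


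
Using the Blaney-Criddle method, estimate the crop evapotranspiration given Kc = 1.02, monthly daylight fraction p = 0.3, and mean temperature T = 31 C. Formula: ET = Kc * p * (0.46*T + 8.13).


ET = Kc * p * (0.46*T + 8.13)
ET = 1.02 * 0.3 * (0.46*31 + 8.13)
ET = 1.02 * 0.3 * 22.3900

6.8513 mm/day


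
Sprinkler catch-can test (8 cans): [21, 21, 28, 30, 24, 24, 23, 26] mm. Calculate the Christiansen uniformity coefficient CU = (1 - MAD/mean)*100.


mean = 24.625000 mm
MAD = 2.531250 mm
CU = (1 - 2.531250/24.625000)*100

89.7208 %


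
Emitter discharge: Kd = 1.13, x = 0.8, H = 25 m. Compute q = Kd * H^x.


q = Kd * H^x = 1.13 * 25^0.8 = 1.13 * 13.132639

14.8399 L/h


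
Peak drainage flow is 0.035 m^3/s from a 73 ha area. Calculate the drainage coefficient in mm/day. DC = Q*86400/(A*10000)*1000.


DC = Q * 86400 / (A * 10000) * 1000
DC = 0.035 * 86400 / (73 * 10000) * 1000
DC = 3024000.0000 / 730000

4.1425 mm/day


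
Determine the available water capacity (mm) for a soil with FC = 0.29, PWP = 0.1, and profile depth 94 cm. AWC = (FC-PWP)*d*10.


AWC = (FC - PWP) * d * 10
AWC = (0.29 - 0.1) * 94 * 10
AWC = 0.1900 * 94 * 10

178.6000 mm


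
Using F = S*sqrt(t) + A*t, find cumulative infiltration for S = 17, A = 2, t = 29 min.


F = S*sqrt(t) + A*t
F = 17*sqrt(29) + 2*29
F = 17*5.385165 + 58

149.5478 mm


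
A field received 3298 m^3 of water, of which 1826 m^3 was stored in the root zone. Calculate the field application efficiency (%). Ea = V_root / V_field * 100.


Ea = V_root / V_field * 100 = 1826 / 3298 * 100 = 55.3669%

55.3669 %


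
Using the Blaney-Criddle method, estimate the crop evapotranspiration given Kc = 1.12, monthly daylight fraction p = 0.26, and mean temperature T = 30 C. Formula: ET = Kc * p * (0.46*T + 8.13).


ET = Kc * p * (0.46*T + 8.13)
ET = 1.12 * 0.26 * (0.46*30 + 8.13)
ET = 1.12 * 0.26 * 21.9300

6.3860 mm/day


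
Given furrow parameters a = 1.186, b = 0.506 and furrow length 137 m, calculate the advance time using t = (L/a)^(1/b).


t = (L/a)^(1/b)
t = (137/1.186)^(1/0.506)
t = 115.514334^(1/0.506)

11922.1750 min


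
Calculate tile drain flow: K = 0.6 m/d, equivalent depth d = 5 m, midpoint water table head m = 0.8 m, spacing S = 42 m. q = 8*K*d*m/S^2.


q = 8*K*d*m/S^2
q = 8*0.6*5*0.8/42^2
q = 19.2000 / 1764

0.0109 m/d


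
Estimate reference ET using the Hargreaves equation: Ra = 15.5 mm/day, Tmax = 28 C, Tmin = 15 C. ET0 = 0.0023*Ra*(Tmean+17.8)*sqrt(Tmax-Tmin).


Tmean = (Tmax + Tmin)/2 = (28 + 15)/2 = 21.5
ET0 = 0.0023 * 15.5 * (21.5 + 17.8) * sqrt(28 - 15)
ET0 = 0.0023 * 15.5 * 39.3 * 3.605551

5.0515 mm/day


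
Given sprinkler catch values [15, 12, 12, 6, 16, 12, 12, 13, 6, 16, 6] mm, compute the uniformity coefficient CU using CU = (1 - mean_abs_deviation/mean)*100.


mean = 11.454545 mm
MAD = 2.975207 mm
CU = (1 - 2.975207/11.454545)*100

74.0260 %


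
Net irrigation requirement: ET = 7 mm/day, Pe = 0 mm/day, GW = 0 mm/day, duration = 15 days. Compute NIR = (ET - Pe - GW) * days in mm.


Daily deficit = ET - Pe - GW = 7 - 0 - 0 = 7 mm/day
NIR = 7 * 15 = 105 mm

105.0000 mm


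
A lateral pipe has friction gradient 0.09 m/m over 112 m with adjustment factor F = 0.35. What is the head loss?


hf = J * L * F = 0.09 * 112 * 0.35 = 3.5280 m

3.5280 m


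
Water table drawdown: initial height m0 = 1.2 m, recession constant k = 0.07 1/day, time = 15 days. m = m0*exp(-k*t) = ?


m = m0 * exp(-k*t)
m = 1.2 * exp(-0.07 * 15)
m = 1.2 * exp(-1.0500)

0.4199 m


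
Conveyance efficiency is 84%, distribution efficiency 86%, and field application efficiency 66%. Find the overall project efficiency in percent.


Ec = 0.84, Eb = 0.86, Ea = 0.66
E = 0.84 * 0.86 * 0.66 * 100 = 47.6784%

47.6784 %


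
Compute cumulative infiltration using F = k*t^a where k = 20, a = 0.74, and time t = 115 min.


F = k * t^a = 20 * 115^0.74
F = 20 * 33.490097

669.8019 mm


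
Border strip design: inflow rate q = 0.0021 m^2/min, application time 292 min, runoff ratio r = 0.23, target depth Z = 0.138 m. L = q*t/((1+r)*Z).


L = q*t/((1+r)*Z)
L = 0.0021*292/((1+0.23)*0.138)
L = 0.6132/0.16974

3.6126 m


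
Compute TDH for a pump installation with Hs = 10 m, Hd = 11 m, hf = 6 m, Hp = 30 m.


TDH = Hs + Hd + hf + Hp = 10 + 11 + 6 + 30 = 57

57 m


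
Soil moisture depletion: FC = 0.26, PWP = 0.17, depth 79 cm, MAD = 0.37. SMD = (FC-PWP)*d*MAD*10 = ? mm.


SMD = (FC - PWP) * d * MAD * 10
SMD = (0.26 - 0.17) * 79 * 0.37 * 10
SMD = 0.0900 * 79 * 0.37 * 10

26.3070 mm


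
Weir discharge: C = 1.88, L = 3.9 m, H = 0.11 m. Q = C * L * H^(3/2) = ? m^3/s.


Q = C * L * H^(3/2) = 1.88 * 3.9 * 0.11^1.5 = 1.88 * 3.9 * 0.036483

0.2675 m^3/s


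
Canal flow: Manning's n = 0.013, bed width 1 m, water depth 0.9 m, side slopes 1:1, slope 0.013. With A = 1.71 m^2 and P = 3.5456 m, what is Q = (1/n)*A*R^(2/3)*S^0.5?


R = A/P = 1.71/3.5456 = 0.482288
Q = (1/0.013) * 1.71 * 0.482288^(2/3) * 0.013^0.5

9.2235 m^3/s


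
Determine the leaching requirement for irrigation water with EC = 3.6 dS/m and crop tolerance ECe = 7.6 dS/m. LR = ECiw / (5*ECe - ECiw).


LR = ECiw / (5*ECe - ECiw)
LR = 3.6 / (5*7.6 - 3.6)
LR = 3.6 / 34.4000

0.1047


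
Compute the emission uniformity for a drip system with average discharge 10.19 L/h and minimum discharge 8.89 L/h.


EU = (q_min/q_avg)*100 = (8.89/10.19)*100 = 87.2424%

87.2424 %


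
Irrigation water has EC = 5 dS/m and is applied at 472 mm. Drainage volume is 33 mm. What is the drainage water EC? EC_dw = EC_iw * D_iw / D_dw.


EC_dw = EC_iw * D_iw / D_dw
EC_dw = 5 * 472 / 33
EC_dw = 2360 / 33

71.5152 dS/m


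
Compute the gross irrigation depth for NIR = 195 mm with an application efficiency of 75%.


Ea = 75% = 0.75
GID = NIR / Ea = 195 / 0.75 = 260.0000 mm

260.0000 mm


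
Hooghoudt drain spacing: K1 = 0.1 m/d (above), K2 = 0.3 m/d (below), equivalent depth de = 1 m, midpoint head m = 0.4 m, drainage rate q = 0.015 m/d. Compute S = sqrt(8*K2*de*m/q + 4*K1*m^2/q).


S^2 = 8*K2*de*m/q + 4*K1*m^2/q
S^2 = 8*0.3*1*0.4/0.015 + 4*0.1*0.4^2/0.015
S = sqrt(68.2667)

8.2624 m


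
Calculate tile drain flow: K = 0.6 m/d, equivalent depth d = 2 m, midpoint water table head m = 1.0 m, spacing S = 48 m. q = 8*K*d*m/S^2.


q = 8*K*d*m/S^2
q = 8*0.6*2*1.0/48^2
q = 9.6000 / 2304

0.0042 m/d


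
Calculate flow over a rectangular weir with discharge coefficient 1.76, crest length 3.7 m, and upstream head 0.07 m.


Q = C * L * H^(3/2) = 1.76 * 3.7 * 0.07^1.5 = 1.76 * 3.7 * 0.018520

0.1206 m^3/s


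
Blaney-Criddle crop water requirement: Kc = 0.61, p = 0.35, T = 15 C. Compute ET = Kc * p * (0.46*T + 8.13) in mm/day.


ET = Kc * p * (0.46*T + 8.13)
ET = 0.61 * 0.35 * (0.46*15 + 8.13)
ET = 0.61 * 0.35 * 15.0300

3.2089 mm/day


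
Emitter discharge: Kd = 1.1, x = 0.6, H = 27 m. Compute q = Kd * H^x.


q = Kd * H^x = 1.1 * 27^0.6 = 1.1 * 7.224674

7.9471 L/h


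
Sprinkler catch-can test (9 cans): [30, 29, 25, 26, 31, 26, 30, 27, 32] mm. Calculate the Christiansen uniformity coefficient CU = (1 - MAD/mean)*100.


mean = 28.444444 mm
MAD = 2.172840 mm
CU = (1 - 2.172840/28.444444)*100

92.3611 %


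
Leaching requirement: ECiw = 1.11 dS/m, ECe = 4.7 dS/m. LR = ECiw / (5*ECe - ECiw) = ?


LR = ECiw / (5*ECe - ECiw)
LR = 1.11 / (5*4.7 - 1.11)
LR = 1.11 / 22.3900

0.0496


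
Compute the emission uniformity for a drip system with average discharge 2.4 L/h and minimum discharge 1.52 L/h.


EU = (q_min/q_avg)*100 = (1.52/2.4)*100 = 63.3333%

63.3333 %


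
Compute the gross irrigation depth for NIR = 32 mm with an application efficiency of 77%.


Ea = 77% = 0.77
GID = NIR / Ea = 32 / 0.77 = 41.5584 mm

41.5584 mm


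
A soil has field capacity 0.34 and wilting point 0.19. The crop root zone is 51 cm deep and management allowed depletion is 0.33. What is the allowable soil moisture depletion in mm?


SMD = (FC - PWP) * d * MAD * 10
SMD = (0.34 - 0.19) * 51 * 0.33 * 10
SMD = 0.1500 * 51 * 0.33 * 10

25.2450 mm


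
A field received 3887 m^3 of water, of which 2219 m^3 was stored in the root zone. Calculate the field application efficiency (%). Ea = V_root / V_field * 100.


Ea = V_root / V_field * 100 = 2219 / 3887 * 100 = 57.0877%

57.0877 %


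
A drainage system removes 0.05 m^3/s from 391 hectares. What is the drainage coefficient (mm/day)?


DC = Q * 86400 / (A * 10000) * 1000
DC = 0.05 * 86400 / (391 * 10000) * 1000
DC = 4320000.0000 / 3910000

1.1049 mm/day


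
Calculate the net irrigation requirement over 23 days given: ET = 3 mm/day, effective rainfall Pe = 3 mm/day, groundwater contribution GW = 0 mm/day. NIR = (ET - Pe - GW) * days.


Daily deficit = ET - Pe - GW = 3 - 3 - 0 = 0 mm/day
NIR = 0 * 23 = 0 mm

0 mm


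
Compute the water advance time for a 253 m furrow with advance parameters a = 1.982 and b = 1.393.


t = (L/a)^(1/b)
t = (253/1.982)^(1/1.393)
t = 127.648840^(1/1.393)

32.4980 min


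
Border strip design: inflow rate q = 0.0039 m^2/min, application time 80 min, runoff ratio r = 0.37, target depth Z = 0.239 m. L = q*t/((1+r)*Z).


L = q*t/((1+r)*Z)
L = 0.0039*80/((1+0.37)*0.239)
L = 0.312/0.32743

0.9529 m


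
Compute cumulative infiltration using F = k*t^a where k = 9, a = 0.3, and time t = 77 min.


F = k * t^a = 9 * 77^0.3
F = 9 * 3.680842

33.1276 mm


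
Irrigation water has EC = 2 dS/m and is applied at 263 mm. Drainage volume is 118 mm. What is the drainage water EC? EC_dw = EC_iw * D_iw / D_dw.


EC_dw = EC_iw * D_iw / D_dw
EC_dw = 2 * 263 / 118
EC_dw = 526 / 118

4.4576 dS/m


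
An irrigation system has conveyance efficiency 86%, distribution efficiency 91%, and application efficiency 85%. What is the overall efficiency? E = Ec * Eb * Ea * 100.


Ec = 0.86, Eb = 0.91, Ea = 0.85
E = 0.86 * 0.91 * 0.85 * 100 = 66.5210%

66.5210 %


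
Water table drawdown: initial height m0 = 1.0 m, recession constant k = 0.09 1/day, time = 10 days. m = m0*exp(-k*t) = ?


m = m0 * exp(-k*t)
m = 1.0 * exp(-0.09 * 10)
m = 1.0 * exp(-0.9000)

0.4066 m


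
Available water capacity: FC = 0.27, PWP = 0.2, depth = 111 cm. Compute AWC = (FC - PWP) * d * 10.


AWC = (FC - PWP) * d * 10
AWC = (0.27 - 0.2) * 111 * 10
AWC = 0.0700 * 111 * 10

77.7000 mm


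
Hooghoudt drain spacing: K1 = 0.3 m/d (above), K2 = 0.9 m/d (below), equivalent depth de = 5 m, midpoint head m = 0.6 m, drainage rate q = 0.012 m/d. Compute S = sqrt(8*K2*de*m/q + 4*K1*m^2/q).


S^2 = 8*K2*de*m/q + 4*K1*m^2/q
S^2 = 8*0.9*5*0.6/0.012 + 4*0.3*0.6^2/0.012
S = sqrt(1836.0000)

42.8486 m


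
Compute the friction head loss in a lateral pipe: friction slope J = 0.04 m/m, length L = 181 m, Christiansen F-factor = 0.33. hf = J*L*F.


hf = J * L * F = 0.04 * 181 * 0.33 = 2.3892 m

2.3892 m


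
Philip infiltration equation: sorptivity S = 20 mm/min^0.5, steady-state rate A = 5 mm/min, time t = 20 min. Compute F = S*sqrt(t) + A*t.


F = S*sqrt(t) + A*t
F = 20*sqrt(20) + 5*20
F = 20*4.472136 + 100

189.4427 mm


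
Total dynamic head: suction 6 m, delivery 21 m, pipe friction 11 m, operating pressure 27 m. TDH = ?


TDH = Hs + Hd + hf + Hp = 6 + 21 + 11 + 27 = 65

65 m


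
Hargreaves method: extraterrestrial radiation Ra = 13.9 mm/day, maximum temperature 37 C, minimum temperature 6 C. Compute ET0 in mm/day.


Tmean = (Tmax + Tmin)/2 = (37 + 6)/2 = 21.5
ET0 = 0.0023 * 13.9 * (21.5 + 17.8) * sqrt(37 - 6)
ET0 = 0.0023 * 13.9 * 39.3 * 5.567764

6.9955 mm/day


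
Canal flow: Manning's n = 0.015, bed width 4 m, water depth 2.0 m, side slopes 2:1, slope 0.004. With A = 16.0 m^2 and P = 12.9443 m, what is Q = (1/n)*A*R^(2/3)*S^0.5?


R = A/P = 16.0/12.9443 = 1.236065
Q = (1/0.015) * 16.0 * 1.236065^(2/3) * 0.004^0.5

77.6997 m^3/s


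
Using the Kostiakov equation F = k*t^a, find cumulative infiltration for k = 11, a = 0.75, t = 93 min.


F = k * t^a = 11 * 93^0.75
F = 11 * 29.947613

329.4237 mm


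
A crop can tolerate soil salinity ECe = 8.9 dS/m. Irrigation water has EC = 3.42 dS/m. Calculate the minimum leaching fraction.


LR = ECiw / (5*ECe - ECiw)
LR = 3.42 / (5*8.9 - 3.42)
LR = 3.42 / 41.0800

0.0833


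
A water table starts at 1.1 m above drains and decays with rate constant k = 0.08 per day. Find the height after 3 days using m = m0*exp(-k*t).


m = m0 * exp(-k*t)
m = 1.1 * exp(-0.08 * 3)
m = 1.1 * exp(-0.2400)

0.8653 m


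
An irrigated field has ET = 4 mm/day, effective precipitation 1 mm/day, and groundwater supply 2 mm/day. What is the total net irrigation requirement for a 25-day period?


Daily deficit = ET - Pe - GW = 4 - 1 - 2 = 1 mm/day
NIR = 1 * 25 = 25 mm

25.0000 mm


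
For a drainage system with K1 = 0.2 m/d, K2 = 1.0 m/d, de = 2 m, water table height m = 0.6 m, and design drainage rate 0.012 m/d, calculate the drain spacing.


S^2 = 8*K2*de*m/q + 4*K1*m^2/q
S^2 = 8*1.0*2*0.6/0.012 + 4*0.2*0.6^2/0.012
S = sqrt(824.0000)

28.7054 m


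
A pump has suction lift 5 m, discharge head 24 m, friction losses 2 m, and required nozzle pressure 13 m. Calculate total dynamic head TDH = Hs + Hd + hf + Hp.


TDH = Hs + Hd + hf + Hp = 5 + 24 + 2 + 13 = 44

44 m


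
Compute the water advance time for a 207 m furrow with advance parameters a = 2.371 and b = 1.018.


t = (L/a)^(1/b)
t = (207/2.371)^(1/1.018)
t = 87.304935^(1/1.018)

80.6711 min


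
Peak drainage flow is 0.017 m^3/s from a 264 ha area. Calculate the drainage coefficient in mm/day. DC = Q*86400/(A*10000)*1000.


DC = Q * 86400 / (A * 10000) * 1000
DC = 0.017 * 86400 / (264 * 10000) * 1000
DC = 1468800.0000 / 2640000

0.5564 mm/day


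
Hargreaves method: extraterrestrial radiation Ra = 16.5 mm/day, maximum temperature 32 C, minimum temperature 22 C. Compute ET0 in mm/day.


Tmean = (Tmax + Tmin)/2 = (32 + 22)/2 = 27.0
ET0 = 0.0023 * 16.5 * (27.0 + 17.8) * sqrt(32 - 22)
ET0 = 0.0023 * 16.5 * 44.8 * 3.162278

5.3764 mm/day


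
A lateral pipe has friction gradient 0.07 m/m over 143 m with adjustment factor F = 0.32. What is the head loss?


hf = J * L * F = 0.07 * 143 * 0.32 = 3.2032 m

3.2032 m


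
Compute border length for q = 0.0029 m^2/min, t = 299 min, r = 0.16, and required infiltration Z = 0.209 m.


L = q*t/((1+r)*Z)
L = 0.0029*299/((1+0.16)*0.209)
L = 0.8671/0.24244

3.5766 m


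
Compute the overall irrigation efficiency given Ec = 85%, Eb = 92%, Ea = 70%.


Ec = 0.85, Eb = 0.92, Ea = 0.7
E = 0.85 * 0.92 * 0.7 * 100 = 54.7400%

54.7400 %


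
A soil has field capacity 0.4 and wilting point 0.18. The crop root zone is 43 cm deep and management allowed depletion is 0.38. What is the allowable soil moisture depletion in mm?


SMD = (FC - PWP) * d * MAD * 10
SMD = (0.4 - 0.18) * 43 * 0.38 * 10
SMD = 0.2200 * 43 * 0.38 * 10

35.9480 mm


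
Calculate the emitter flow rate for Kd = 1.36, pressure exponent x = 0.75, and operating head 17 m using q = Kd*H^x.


q = Kd * H^x = 1.36 * 17^0.75 = 1.36 * 8.372144

11.3861 L/h


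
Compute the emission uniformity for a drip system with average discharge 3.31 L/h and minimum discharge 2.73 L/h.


EU = (q_min/q_avg)*100 = (2.73/3.31)*100 = 82.4773%

82.4773 %


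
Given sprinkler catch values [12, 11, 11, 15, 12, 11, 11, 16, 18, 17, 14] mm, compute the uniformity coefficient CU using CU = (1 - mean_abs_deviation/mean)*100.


mean = 13.454545 mm
MAD = 2.314050 mm
CU = (1 - 2.314050/13.454545)*100

82.8010 %


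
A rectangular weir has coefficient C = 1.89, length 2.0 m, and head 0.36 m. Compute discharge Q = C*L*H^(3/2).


Q = C * L * H^(3/2) = 1.89 * 2.0 * 0.36^1.5 = 1.89 * 2.0 * 0.216000

0.8165 m^3/s


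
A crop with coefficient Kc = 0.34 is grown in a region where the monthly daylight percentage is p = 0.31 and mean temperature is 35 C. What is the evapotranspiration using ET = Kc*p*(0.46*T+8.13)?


ET = Kc * p * (0.46*T + 8.13)
ET = 0.34 * 0.31 * (0.46*35 + 8.13)
ET = 0.34 * 0.31 * 24.2300

2.5538 mm/day


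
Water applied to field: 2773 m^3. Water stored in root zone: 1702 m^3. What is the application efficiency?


Ea = V_root / V_field * 100 = 1702 / 2773 * 100 = 61.3776%

61.3776 %


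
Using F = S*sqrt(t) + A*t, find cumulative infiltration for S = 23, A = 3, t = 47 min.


F = S*sqrt(t) + A*t
F = 23*sqrt(47) + 3*47
F = 23*6.855655 + 141

298.6801 mm


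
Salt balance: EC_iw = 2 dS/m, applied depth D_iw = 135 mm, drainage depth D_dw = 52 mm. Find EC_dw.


EC_dw = EC_iw * D_iw / D_dw
EC_dw = 2 * 135 / 52
EC_dw = 270 / 52

5.1923 dS/m


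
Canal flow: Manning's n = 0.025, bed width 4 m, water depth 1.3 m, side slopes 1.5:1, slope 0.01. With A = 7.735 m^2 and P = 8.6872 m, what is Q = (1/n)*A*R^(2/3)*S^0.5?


R = A/P = 7.735/8.6872 = 0.890390
Q = (1/0.025) * 7.735 * 0.890390^(2/3) * 0.01^0.5

28.6357 m^3/s


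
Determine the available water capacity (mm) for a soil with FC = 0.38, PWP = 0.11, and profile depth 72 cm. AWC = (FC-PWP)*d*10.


AWC = (FC - PWP) * d * 10
AWC = (0.38 - 0.11) * 72 * 10
AWC = 0.2700 * 72 * 10

194.4000 mm


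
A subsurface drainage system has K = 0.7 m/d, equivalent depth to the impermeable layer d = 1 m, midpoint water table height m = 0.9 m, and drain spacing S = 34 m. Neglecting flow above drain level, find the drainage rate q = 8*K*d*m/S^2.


q = 8*K*d*m/S^2
q = 8*0.7*1*0.9/34^2
q = 5.0400 / 1156

0.0044 m/d


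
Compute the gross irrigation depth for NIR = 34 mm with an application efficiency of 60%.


Ea = 60% = 0.6
GID = NIR / Ea = 34 / 0.6 = 56.6667 mm

56.6667 mm


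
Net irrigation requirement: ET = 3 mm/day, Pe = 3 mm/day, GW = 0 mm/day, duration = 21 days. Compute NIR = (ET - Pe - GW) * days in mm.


Daily deficit = ET - Pe - GW = 3 - 3 - 0 = 0 mm/day
NIR = 0 * 21 = 0 mm

0 mm


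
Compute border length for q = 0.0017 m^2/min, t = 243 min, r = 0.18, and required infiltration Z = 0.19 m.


L = q*t/((1+r)*Z)
L = 0.0017*243/((1+0.18)*0.19)
L = 0.4131/0.2242

1.8426 m


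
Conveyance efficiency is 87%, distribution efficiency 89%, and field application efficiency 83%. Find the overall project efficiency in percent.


Ec = 0.87, Eb = 0.89, Ea = 0.83
E = 0.87 * 0.89 * 0.83 * 100 = 64.2669%

64.2669 %


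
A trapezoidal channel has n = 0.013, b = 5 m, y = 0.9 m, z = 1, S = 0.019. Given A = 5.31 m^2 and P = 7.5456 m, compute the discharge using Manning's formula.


R = A/P = 5.31/7.5456 = 0.703721
Q = (1/0.013) * 5.31 * 0.703721^(2/3) * 0.019^0.5

44.5446 m^3/s


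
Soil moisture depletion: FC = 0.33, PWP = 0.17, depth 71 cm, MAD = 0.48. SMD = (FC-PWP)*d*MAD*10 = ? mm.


SMD = (FC - PWP) * d * MAD * 10
SMD = (0.33 - 0.17) * 71 * 0.48 * 10
SMD = 0.1600 * 71 * 0.48 * 10

54.5280 mm


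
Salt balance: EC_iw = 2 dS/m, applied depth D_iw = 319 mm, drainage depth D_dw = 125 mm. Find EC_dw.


EC_dw = EC_iw * D_iw / D_dw
EC_dw = 2 * 319 / 125
EC_dw = 638 / 125

5.1040 dS/m


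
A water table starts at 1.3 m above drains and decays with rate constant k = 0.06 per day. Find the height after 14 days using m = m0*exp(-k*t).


m = m0 * exp(-k*t)
m = 1.3 * exp(-0.06 * 14)
m = 1.3 * exp(-0.8400)

0.5612 m


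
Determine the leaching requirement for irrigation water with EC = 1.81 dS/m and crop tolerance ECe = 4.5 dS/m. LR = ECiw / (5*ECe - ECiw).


LR = ECiw / (5*ECe - ECiw)
LR = 1.81 / (5*4.5 - 1.81)
LR = 1.81 / 20.6900

0.0875


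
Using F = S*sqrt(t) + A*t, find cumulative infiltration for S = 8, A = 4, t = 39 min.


F = S*sqrt(t) + A*t
F = 8*sqrt(39) + 4*39
F = 8*6.244998 + 156

205.9600 mm


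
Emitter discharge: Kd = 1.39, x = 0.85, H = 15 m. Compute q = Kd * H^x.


q = Kd * H^x = 1.39 * 15^0.85 = 1.39 * 9.992579

13.8897 L/h


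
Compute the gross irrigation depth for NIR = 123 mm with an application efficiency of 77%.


Ea = 77% = 0.77
GID = NIR / Ea = 123 / 0.77 = 159.7403 mm

159.7403 mm


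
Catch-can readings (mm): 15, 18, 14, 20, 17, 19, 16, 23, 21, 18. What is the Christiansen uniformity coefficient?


mean = 18.100000 mm
MAD = 2.120000 mm
CU = (1 - 2.120000/18.100000)*100

88.2873 %


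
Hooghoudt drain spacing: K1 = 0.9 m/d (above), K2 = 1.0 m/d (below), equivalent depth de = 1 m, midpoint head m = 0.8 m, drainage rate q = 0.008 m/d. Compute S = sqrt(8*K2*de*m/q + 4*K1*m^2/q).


S^2 = 8*K2*de*m/q + 4*K1*m^2/q
S^2 = 8*1.0*1*0.8/0.008 + 4*0.9*0.8^2/0.008
S = sqrt(1088.0000)

32.9848 m


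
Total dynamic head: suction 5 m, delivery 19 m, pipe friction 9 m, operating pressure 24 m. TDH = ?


TDH = Hs + Hd + hf + Hp = 5 + 19 + 9 + 24 = 57

57 m


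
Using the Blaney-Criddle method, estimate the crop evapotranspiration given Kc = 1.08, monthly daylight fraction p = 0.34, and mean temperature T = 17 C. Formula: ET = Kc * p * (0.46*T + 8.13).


ET = Kc * p * (0.46*T + 8.13)
ET = 1.08 * 0.34 * (0.46*17 + 8.13)
ET = 1.08 * 0.34 * 15.9500

5.8568 mm/day


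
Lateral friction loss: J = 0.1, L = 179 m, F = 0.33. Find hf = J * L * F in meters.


hf = J * L * F = 0.1 * 179 * 0.33 = 5.9070 m

5.9070 m


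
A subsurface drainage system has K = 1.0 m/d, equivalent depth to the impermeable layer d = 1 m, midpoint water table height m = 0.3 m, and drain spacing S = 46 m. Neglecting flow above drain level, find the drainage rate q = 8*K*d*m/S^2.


q = 8*K*d*m/S^2
q = 8*1.0*1*0.3/46^2
q = 2.4000 / 2116

0.0011 m/d


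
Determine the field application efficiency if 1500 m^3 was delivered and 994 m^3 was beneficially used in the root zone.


Ea = V_root / V_field * 100 = 994 / 1500 * 100 = 66.2667%

66.2667 %


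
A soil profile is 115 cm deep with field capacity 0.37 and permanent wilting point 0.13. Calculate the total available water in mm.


AWC = (FC - PWP) * d * 10
AWC = (0.37 - 0.13) * 115 * 10
AWC = 0.2400 * 115 * 10

276.0000 mm


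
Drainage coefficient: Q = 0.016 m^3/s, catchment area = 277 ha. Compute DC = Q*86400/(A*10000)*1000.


DC = Q * 86400 / (A * 10000) * 1000
DC = 0.016 * 86400 / (277 * 10000) * 1000
DC = 1382400.0000 / 2770000

0.4991 mm/day


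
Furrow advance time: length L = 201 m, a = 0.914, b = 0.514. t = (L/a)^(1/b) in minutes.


t = (L/a)^(1/b)
t = (201/0.914)^(1/0.514)
t = 219.912473^(1/0.514)

36050.0895 min


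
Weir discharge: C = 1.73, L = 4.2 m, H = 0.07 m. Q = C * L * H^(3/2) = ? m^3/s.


Q = C * L * H^(3/2) = 1.73 * 4.2 * 0.07^1.5 = 1.73 * 4.2 * 0.018520

0.1346 m^3/s


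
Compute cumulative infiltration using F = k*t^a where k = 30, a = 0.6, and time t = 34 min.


F = k * t^a = 30 * 34^0.6
F = 30 * 8.296355

248.8906 mm


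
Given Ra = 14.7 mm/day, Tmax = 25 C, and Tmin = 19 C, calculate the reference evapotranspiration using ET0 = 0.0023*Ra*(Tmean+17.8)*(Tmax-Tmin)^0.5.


Tmean = (Tmax + Tmin)/2 = (25 + 19)/2 = 22.0
ET0 = 0.0023 * 14.7 * (22.0 + 17.8) * sqrt(25 - 19)
ET0 = 0.0023 * 14.7 * 39.8 * 2.449490

3.2961 mm/day


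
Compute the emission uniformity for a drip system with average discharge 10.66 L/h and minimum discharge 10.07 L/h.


EU = (q_min/q_avg)*100 = (10.07/10.66)*100 = 94.4653%

94.4653 %


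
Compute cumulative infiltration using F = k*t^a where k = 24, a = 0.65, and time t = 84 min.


F = k * t^a = 24 * 84^0.65
F = 24 * 17.814824

427.5558 mm


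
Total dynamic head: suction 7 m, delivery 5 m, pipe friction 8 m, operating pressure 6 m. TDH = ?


TDH = Hs + Hd + hf + Hp = 7 + 5 + 8 + 6 = 26

26 m


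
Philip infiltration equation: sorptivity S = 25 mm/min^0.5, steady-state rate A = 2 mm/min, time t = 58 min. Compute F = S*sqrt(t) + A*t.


F = S*sqrt(t) + A*t
F = 25*sqrt(58) + 2*58
F = 25*7.615773 + 116

306.3943 mm


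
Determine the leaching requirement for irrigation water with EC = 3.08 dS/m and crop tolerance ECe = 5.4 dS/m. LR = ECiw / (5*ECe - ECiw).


LR = ECiw / (5*ECe - ECiw)
LR = 3.08 / (5*5.4 - 3.08)
LR = 3.08 / 23.9200

0.1288


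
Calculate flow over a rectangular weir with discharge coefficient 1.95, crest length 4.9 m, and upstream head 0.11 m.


Q = C * L * H^(3/2) = 1.95 * 4.9 * 0.11^1.5 = 1.95 * 4.9 * 0.036483

0.3486 m^3/s


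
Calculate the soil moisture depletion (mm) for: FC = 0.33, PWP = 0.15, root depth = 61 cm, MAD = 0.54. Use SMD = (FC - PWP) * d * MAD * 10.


SMD = (FC - PWP) * d * MAD * 10
SMD = (0.33 - 0.15) * 61 * 0.54 * 10
SMD = 0.1800 * 61 * 0.54 * 10

59.2920 mm
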